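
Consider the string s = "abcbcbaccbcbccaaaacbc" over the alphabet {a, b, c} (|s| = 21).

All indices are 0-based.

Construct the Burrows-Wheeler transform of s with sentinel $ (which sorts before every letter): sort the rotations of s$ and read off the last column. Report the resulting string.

ccaa$abcccaccbcbabcbba

rank  rotation                last
    0  $abcbcbaccbcbccaaaacbc  c
    1  aaaacbc$abcbcbaccbcbcc  c
    2  aaacbc$abcbcbaccbcbcca  a
    3  aacbc$abcbcbaccbcbccaa  a
    4  abcbcbaccbcbccaaaacbc$  $
    5  acbc$abcbcbaccbcbccaaa  a
    6  accbcbccaaaacbc$abcbcb  b
    7  baccbcbccaaaacbc$abcbc  c
    8  bc$abcbcbaccbcbccaaaac  c
    9  bcbaccbcbccaaaacbc$abc  c
   10  bcbcbaccbcbccaaaacbc$a  a
   11  bcbccaaaacbc$abcbcbacc  c
   12  bccaaaacbc$abcbcbaccbc  c
   13  c$abcbcbaccbcbccaaaacb  b
   14  caaaacbc$abcbcbaccbcbc  c
   15  cbaccbcbccaaaacbc$abcb  b
   16  cbc$abcbcbaccbcbccaaaa  a
   17  cbcbaccbcbccaaaacbc$ab  b
   18  cbcbccaaaacbc$abcbcbac  c
   19  cbccaaaacbc$abcbcbaccb  b
   20  ccaaaacbc$abcbcbaccbcb  b
   21  ccbcbccaaaacbc$abcbcba  a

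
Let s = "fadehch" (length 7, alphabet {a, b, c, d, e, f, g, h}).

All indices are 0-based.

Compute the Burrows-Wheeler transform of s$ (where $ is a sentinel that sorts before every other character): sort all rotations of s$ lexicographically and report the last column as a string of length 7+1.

hfhad$ce

rank  rotation  last
    0  $fadehch  h
    1  adehch$f  f
    2  ch$fadeh  h
    3  dehch$fa  a
    4  ehch$fad  d
    5  fadehch$  $
    6  h$fadehc  c
    7  hch$fade  e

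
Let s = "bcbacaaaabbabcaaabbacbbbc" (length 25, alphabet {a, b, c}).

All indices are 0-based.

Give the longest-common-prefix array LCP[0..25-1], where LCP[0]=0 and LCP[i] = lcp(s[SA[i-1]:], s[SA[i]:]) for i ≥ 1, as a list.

[0, 3, 6, 2, 5, 1, 4, 2, 1, 2, 0, 2, 3, 1, 3, 2, 2, 1, 2, 2, 0, 1, 4, 1, 2]

rank→(start, suffix):
  0 → (5, 'aaaabbabcaaabbacbbbc')
  1 → (6, 'aaabbabcaaabbacbbbc')
  2 → (14, 'aaabbacbbbc')
  3 → (7, 'aabbabcaaabbacbbbc')
  4 → (15, 'aabbacbbbc')
  5 → (8, 'abbabcaaabbacbbbc')
  6 → (16, 'abbacbbbc')
  7 → (11, 'abcaaabbacbbbc')
  8 → (3, 'acaaaabbabcaaabbacbbbc')
  9 → (19, 'acbbbc')
  10 → (10, 'babcaaabbacbbbc')
  11 → (2, 'bacaaaabbabcaaabbacbbbc')
  12 → (18, 'bacbbbc')
  13 → (9, 'bbabcaaabbacbbbc')
  14 → (17, 'bbacbbbc')
  15 → (21, 'bbbc')
  16 → (22, 'bbc')
  17 → (23, 'bc')
  18 → (12, 'bcaaabbacbbbc')
  19 → (0, 'bcbacaaaabbabcaaabbacbbbc')
  20 → (24, 'c')
  21 → (4, 'caaaabbabcaaabbacbbbc')
  22 → (13, 'caaabbacbbbc')
  23 → (1, 'cbacaaaabbabcaaabbacbbbc')
  24 → (20, 'cbbbc')

SA = [5, 6, 14, 7, 15, 8, 16, 11, 3, 19, 10, 2, 18, 9, 17, 21, 22, 23, 12, 0, 24, 4, 13, 1, 20]
rank  pair      lcp
   1  s[5:],s[6:]  3  'aaa'
   2  s[6:],s[14:]  6  'aaabba'
   3  s[14:],s[7:]  2  'aa'
   4  s[7:],s[15:]  5  'aabba'
   5  s[15:],s[8:]  1  'a'
   6  s[8:],s[16:]  4  'abba'
   7  s[16:],s[11:]  2  'ab'
   8  s[11:],s[3:]  1  'a'
   9  s[3:],s[19:]  2  'ac'
  10  s[19:],s[10:]  0  ''
  11  s[10:],s[2:]  2  'ba'
  12  s[2:],s[18:]  3  'bac'
  13  s[18:],s[9:]  1  'b'
  14  s[9:],s[17:]  3  'bba'
  15  s[17:],s[21:]  2  'bb'
  16  s[21:],s[22:]  2  'bb'
  17  s[22:],s[23:]  1  'b'
  18  s[23:],s[12:]  2  'bc'
  19  s[12:],s[0:]  2  'bc'
  20  s[0:],s[24:]  0  ''
  21  s[24:],s[4:]  1  'c'
  22  s[4:],s[13:]  4  'caaa'
  23  s[13:],s[1:]  1  'c'
  24  s[1:],s[20:]  2  'cb'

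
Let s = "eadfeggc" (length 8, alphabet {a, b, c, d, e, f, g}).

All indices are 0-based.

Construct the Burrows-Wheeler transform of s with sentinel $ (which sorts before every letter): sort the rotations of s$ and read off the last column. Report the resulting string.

cega$fdge

rank  rotation   last
    0  $eadfeggc  c
    1  adfeggc$e  e
    2  c$eadfegg  g
    3  dfeggc$ea  a
    4  eadfeggc$  $
    5  eggc$eadf  f
    6  feggc$ead  d
    7  gc$eadfeg  g
    8  ggc$eadfe  e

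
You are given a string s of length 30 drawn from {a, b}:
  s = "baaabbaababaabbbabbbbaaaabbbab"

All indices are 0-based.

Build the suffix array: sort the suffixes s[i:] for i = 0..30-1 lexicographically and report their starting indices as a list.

[21, 1, 22, 6, 2, 23, 11, 28, 9, 7, 3, 24, 12, 16, 29, 20, 0, 5, 10, 27, 8, 15, 19, 4, 26, 14, 18, 25, 13, 17]

sorted suffixes:
  #0 SA[0]=21  'aaaabbbab'
  #1 SA[1]=1  'aaabbaababaabbbabbbbaaaabbbab'
  #2 SA[2]=22  'aaabbbab'
  #3 SA[3]=6  'aababaabbbabbbbaaaabbbab'
  #4 SA[4]=2  'aabbaababaabbbabbbbaaaabbbab'
  #5 SA[5]=23  'aabbbab'
  #6 SA[6]=11  'aabbbabbbbaaaabbbab'
  #7 SA[7]=28  'ab'
  #8 SA[8]=9  'abaabbbabbbbaaaabbbab'
  #9 SA[9]=7  'ababaabbbabbbbaaaabbbab'
  #10 SA[10]=3  'abbaababaabbbabbbbaaaabbbab'
  #11 SA[11]=24  'abbbab'
  #12 SA[12]=12  'abbbabbbbaaaabbbab'
  #13 SA[13]=16  'abbbbaaaabbbab'
  #14 SA[14]=29  'b'
  #15 SA[15]=20  'baaaabbbab'
  #16 SA[16]=0  'baaabbaababaabbbabbbbaaaabbbab'
  #17 SA[17]=5  'baababaabbbabbbbaaaabbbab'
  #18 SA[18]=10  'baabbbabbbbaaaabbbab'
  #19 SA[19]=27  'bab'
  #20 SA[20]=8  'babaabbbabbbbaaaabbbab'
  #21 SA[21]=15  'babbbbaaaabbbab'
  #22 SA[22]=19  'bbaaaabbbab'
  #23 SA[23]=4  'bbaababaabbbabbbbaaaabbbab'
  #24 SA[24]=26  'bbab'
  #25 SA[25]=14  'bbabbbbaaaabbbab'
  #26 SA[26]=18  'bbbaaaabbbab'
  #27 SA[27]=25  'bbbab'
  #28 SA[28]=13  'bbbabbbbaaaabbbab'
  #29 SA[29]=17  'bbbbaaaabbbab'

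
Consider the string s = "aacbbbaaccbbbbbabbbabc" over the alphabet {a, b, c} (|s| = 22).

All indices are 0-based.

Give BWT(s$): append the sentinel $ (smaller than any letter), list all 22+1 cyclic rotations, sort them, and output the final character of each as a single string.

rank  rotation                 last
    0  $aacbbbaaccbbbbbabbbabc  c
    1  aacbbbaaccbbbbbabbbabc$  $
    2  aaccbbbbbabbbabc$aacbbb  b
    3  abbbabc$aacbbbaaccbbbbb  b
    4  abc$aacbbbaaccbbbbbabbb  b
    5  acbbbaaccbbbbbabbbabc$a  a
    6  accbbbbbabbbabc$aacbbba  a
    7  baaccbbbbbabbbabc$aacbb  b
    8  babbbabc$aacbbbaaccbbbb  b
    9  babc$aacbbbaaccbbbbbabb  b
   10  bbaaccbbbbbabbbabc$aacb  b
   11  bbabbbabc$aacbbbaaccbbb  b
   12  bbabc$aacbbbaaccbbbbbab  b
   13  bbbaaccbbbbbabbbabc$aac  c
   14  bbbabbbabc$aacbbbaaccbb  b
   15  bbbabc$aacbbbaaccbbbbba  a
   16  bbbbabbbabc$aacbbbaaccb  b
   17  bbbbbabbbabc$aacbbbaacc  c
   18  bc$aacbbbaaccbbbbbabbba  a
   19  c$aacbbbaaccbbbbbabbbab  b
   20  cbbbaaccbbbbbabbbabc$aa  a
   21  cbbbbbabbbabc$aacbbbaac  c
   22  ccbbbbbabbbabc$aacbbbaa  a

c$bbbaabbbbbbcbabcabaca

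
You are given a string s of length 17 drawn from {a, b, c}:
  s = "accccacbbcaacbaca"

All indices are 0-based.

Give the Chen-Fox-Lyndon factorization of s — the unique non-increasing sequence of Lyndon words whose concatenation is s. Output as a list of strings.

emit factor 1: 'acccc' (i=0, period=5)
emit factor 2: 'acbbc' (i=5, period=5)
emit factor 3: 'aacbac' (i=10, period=6)
emit factor 4: 'a' (i=16, period=1)

["acccc", "acbbc", "aacbac", "a"]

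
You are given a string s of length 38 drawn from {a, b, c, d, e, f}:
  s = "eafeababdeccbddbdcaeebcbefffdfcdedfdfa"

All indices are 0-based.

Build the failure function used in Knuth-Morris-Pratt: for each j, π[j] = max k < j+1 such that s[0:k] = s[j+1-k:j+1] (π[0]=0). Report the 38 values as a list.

π[0] = 0
j=1 s[j]='a': π[1]=0 (border '')
j=2 s[j]='f': π[2]=0 (border '')
j=3 s[j]='e': π[3]=1 (border 'e')
j=4 s[j]='a': π[4]=2 (border 'ea')
j=5 s[j]='b': k: 2→0; π[5]=0 (border '')
j=6 s[j]='a': π[6]=0 (border '')
j=7 s[j]='b': π[7]=0 (border '')
j=8 s[j]='d': π[8]=0 (border '')
j=9 s[j]='e': π[9]=1 (border 'e')
j=10 s[j]='c': k: 1→0; π[10]=0 (border '')
j=11 s[j]='c': π[11]=0 (border '')
j=12 s[j]='b': π[12]=0 (border '')
j=13 s[j]='d': π[13]=0 (border '')
j=14 s[j]='d': π[14]=0 (border '')
j=15 s[j]='b': π[15]=0 (border '')
j=16 s[j]='d': π[16]=0 (border '')
j=17 s[j]='c': π[17]=0 (border '')
j=18 s[j]='a': π[18]=0 (border '')
j=19 s[j]='e': π[19]=1 (border 'e')
j=20 s[j]='e': k: 1→0; π[20]=1 (border 'e')
j=21 s[j]='b': k: 1→0; π[21]=0 (border '')
j=22 s[j]='c': π[22]=0 (border '')
j=23 s[j]='b': π[23]=0 (border '')
j=24 s[j]='e': π[24]=1 (border 'e')
j=25 s[j]='f': k: 1→0; π[25]=0 (border '')
j=26 s[j]='f': π[26]=0 (border '')
j=27 s[j]='f': π[27]=0 (border '')
j=28 s[j]='d': π[28]=0 (border '')
j=29 s[j]='f': π[29]=0 (border '')
j=30 s[j]='c': π[30]=0 (border '')
j=31 s[j]='d': π[31]=0 (border '')
j=32 s[j]='e': π[32]=1 (border 'e')
j=33 s[j]='d': k: 1→0; π[33]=0 (border '')
j=34 s[j]='f': π[34]=0 (border '')
j=35 s[j]='d': π[35]=0 (border '')
j=36 s[j]='f': π[36]=0 (border '')
j=37 s[j]='a': π[37]=0 (border '')

[0, 0, 0, 1, 2, 0, 0, 0, 0, 1, 0, 0, 0, 0, 0, 0, 0, 0, 0, 1, 1, 0, 0, 0, 1, 0, 0, 0, 0, 0, 0, 0, 1, 0, 0, 0, 0, 0]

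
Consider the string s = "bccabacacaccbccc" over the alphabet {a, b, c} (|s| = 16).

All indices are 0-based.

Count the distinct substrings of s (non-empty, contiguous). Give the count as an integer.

rank→(start, suffix):
  0 → (3, 'abacacaccbccc')
  1 → (5, 'acacaccbccc')
  2 → (7, 'acaccbccc')
  3 → (9, 'accbccc')
  4 → (4, 'bacacaccbccc')
  5 → (0, 'bccabacacaccbccc')
  6 → (12, 'bccc')
  7 → (15, 'c')
  8 → (2, 'cabacacaccbccc')
  9 → (6, 'cacaccbccc')
  10 → (8, 'caccbccc')
  11 → (11, 'cbccc')
  12 → (14, 'cc')
  13 → (1, 'ccabacacaccbccc')
  14 → (10, 'ccbccc')
  15 → (13, 'ccc')

SA = [3, 5, 7, 9, 4, 0, 12, 15, 2, 6, 8, 11, 14, 1, 10, 13]
[i] adj suffixes → lcp
  [1] 3/5 → 1 ('a')
  [2] 5/7 → 4 ('acac')
  [3] 7/9 → 2 ('ac')
  [4] 9/4 → 0 ('')
  [5] 4/0 → 1 ('b')
  [6] 0/12 → 3 ('bcc')
  [7] 12/15 → 0 ('')
  [8] 15/2 → 1 ('c')
  [9] 2/6 → 2 ('ca')
  [10] 6/8 → 3 ('cac')
  [11] 8/11 → 1 ('c')
  [12] 11/14 → 1 ('c')
  [13] 14/1 → 2 ('cc')
  [14] 1/10 → 2 ('cc')
  [15] 10/13 → 2 ('cc')

n(n+1)/2 = 16·17/2 = 136
Σ LCP = 0 + 1 + 4 + 2 + 0 + 1 + 3 + 0 + 1 + 2 + 3 + 1 + 1 + 2 + 2 + 2 = 25
distinct = 136 − 25 = 111

111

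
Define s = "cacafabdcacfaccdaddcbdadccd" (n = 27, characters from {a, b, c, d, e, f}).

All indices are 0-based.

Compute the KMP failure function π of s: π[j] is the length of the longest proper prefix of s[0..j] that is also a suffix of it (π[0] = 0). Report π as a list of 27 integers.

π[0] = 0
j=1 s[j]='a': π[1]=0 (border '')
j=2 s[j]='c': π[2]=1 (border 'c')
j=3 s[j]='a': π[3]=2 (border 'ca')
j=4 s[j]='f': k: 2→0; π[4]=0 (border '')
j=5 s[j]='a': π[5]=0 (border '')
j=6 s[j]='b': π[6]=0 (border '')
j=7 s[j]='d': π[7]=0 (border '')
j=8 s[j]='c': π[8]=1 (border 'c')
j=9 s[j]='a': π[9]=2 (border 'ca')
j=10 s[j]='c': π[10]=3 (border 'cac')
j=11 s[j]='f': k: 3→1→0; π[11]=0 (border '')
j=12 s[j]='a': π[12]=0 (border '')
j=13 s[j]='c': π[13]=1 (border 'c')
j=14 s[j]='c': k: 1→0; π[14]=1 (border 'c')
j=15 s[j]='d': k: 1→0; π[15]=0 (border '')
j=16 s[j]='a': π[16]=0 (border '')
j=17 s[j]='d': π[17]=0 (border '')
j=18 s[j]='d': π[18]=0 (border '')
j=19 s[j]='c': π[19]=1 (border 'c')
j=20 s[j]='b': k: 1→0; π[20]=0 (border '')
j=21 s[j]='d': π[21]=0 (border '')
j=22 s[j]='a': π[22]=0 (border '')
j=23 s[j]='d': π[23]=0 (border '')
j=24 s[j]='c': π[24]=1 (border 'c')
j=25 s[j]='c': k: 1→0; π[25]=1 (border 'c')
j=26 s[j]='d': k: 1→0; π[26]=0 (border '')

[0, 0, 1, 2, 0, 0, 0, 0, 1, 2, 3, 0, 0, 1, 1, 0, 0, 0, 0, 1, 0, 0, 0, 0, 1, 1, 0]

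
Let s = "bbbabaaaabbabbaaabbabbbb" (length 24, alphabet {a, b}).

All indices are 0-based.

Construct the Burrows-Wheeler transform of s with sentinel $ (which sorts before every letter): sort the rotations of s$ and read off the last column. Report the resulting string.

rank  rotation                   last
    0  $bbbabaaaabbabbaaabbabbbb  b
    1  aaaabbabbaaabbabbbb$bbbab  b
    2  aaabbabbaaabbabbbb$bbbaba  a
    3  aaabbabbbb$bbbabaaaabbabb  b
    4  aabbabbaaabbabbbb$bbbabaa  a
    5  aabbabbbb$bbbabaaaabbabba  a
    6  abaaaabbabbaaabbabbbb$bbb  b
    7  abbaaabbabbbb$bbbabaaaabb  b
    8  abbabbaaabbabbbb$bbbabaaa  a
    9  abbabbbb$bbbabaaaabbabbaa  a
   10  abbbb$bbbabaaaabbabbaaabb  b
   11  b$bbbabaaaabbabbaaabbabbb  b
   12  baaaabbabbaaabbabbbb$bbba  a
   13  baaabbabbbb$bbbabaaaabbab  b
   14  babaaaabbabbaaabbabbbb$bb  b
   15  babbaaabbabbbb$bbbabaaaab  b
   16  babbbb$bbbabaaaabbabbaaab  b
   17  bb$bbbabaaaabbabbaaabbabb  b
   18  bbaaabbabbbb$bbbabaaaabba  a
   19  bbabaaaabbabbaaabbabbbb$b  b
   20  bbabbaaabbabbbb$bbbabaaaa  a
   21  bbabbbb$bbbabaaaabbabbaaa  a
   22  bbb$bbbabaaaabbabbaaabbab  b
   23  bbbabaaaabbabbaaabbabbbb$  $
   24  bbbb$bbbabaaaabbabbaaabba  a

bbabaabbaabbabbbbbabaab$a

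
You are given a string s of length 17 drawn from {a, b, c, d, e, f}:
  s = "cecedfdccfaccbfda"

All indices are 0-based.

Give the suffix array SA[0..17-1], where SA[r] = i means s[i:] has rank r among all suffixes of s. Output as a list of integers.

sorted suffixes:
  #0 SA[0]=16  'a'
  #1 SA[1]=10  'accbfda'
  #2 SA[2]=13  'bfda'
  #3 SA[3]=12  'cbfda'
  #4 SA[4]=11  'ccbfda'
  #5 SA[5]=7  'ccfaccbfda'
  #6 SA[6]=0  'cecedfdccfaccbfda'
  #7 SA[7]=2  'cedfdccfaccbfda'
  #8 SA[8]=8  'cfaccbfda'
  #9 SA[9]=15  'da'
  #10 SA[10]=6  'dccfaccbfda'
  #11 SA[11]=4  'dfdccfaccbfda'
  #12 SA[12]=1  'ecedfdccfaccbfda'
  #13 SA[13]=3  'edfdccfaccbfda'
  #14 SA[14]=9  'faccbfda'
  #15 SA[15]=14  'fda'
  #16 SA[16]=5  'fdccfaccbfda'

[16, 10, 13, 12, 11, 7, 0, 2, 8, 15, 6, 4, 1, 3, 9, 14, 5]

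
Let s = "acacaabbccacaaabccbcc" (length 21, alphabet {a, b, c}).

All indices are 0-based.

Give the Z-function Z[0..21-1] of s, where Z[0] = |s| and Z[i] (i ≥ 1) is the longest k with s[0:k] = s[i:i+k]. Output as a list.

[21, 0, 3, 0, 1, 1, 0, 0, 0, 0, 3, 0, 1, 1, 1, 0, 0, 0, 0, 0, 0]

Z[0]=21
i=1: fresh scan; Z[1]=0
i=2: fresh scan; Z[2]=3 grow→box=[2,5)
i=3: min(r-i=2, Z[1]=0)=0; Z[3]=0
i=4: min(r-i=1, Z[2]=3)=1; Z[4]=1
i=5: fresh scan; Z[5]=1 grow→box=[5,6)
i=6: fresh scan; Z[6]=0
i=7: fresh scan; Z[7]=0
i=8: fresh scan; Z[8]=0
i=9: fresh scan; Z[9]=0
i=10: fresh scan; Z[10]=3 grow→box=[10,13)
i=11: min(r-i=2, Z[1]=0)=0; Z[11]=0
i=12: min(r-i=1, Z[2]=3)=1; Z[12]=1
i=13: fresh scan; Z[13]=1 grow→box=[13,14)
i=14: fresh scan; Z[14]=1 grow→box=[14,15)
i=15: fresh scan; Z[15]=0
i=16: fresh scan; Z[16]=0
i=17: fresh scan; Z[17]=0
i=18: fresh scan; Z[18]=0
i=19: fresh scan; Z[19]=0
i=20: fresh scan; Z[20]=0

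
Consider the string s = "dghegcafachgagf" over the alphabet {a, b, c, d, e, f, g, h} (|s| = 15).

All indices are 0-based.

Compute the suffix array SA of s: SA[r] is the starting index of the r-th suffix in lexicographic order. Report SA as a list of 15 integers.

sorted suffixes:
  #0 SA[0]=8  'achgagf'
  #1 SA[1]=6  'afachgagf'
  #2 SA[2]=12  'agf'
  #3 SA[3]=5  'cafachgagf'
  #4 SA[4]=9  'chgagf'
  #5 SA[5]=0  'dghegcafachgagf'
  #6 SA[6]=3  'egcafachgagf'
  #7 SA[7]=14  'f'
  #8 SA[8]=7  'fachgagf'
  #9 SA[9]=11  'gagf'
  #10 SA[10]=4  'gcafachgagf'
  #11 SA[11]=13  'gf'
  #12 SA[12]=1  'ghegcafachgagf'
  #13 SA[13]=2  'hegcafachgagf'
  #14 SA[14]=10  'hgagf'

[8, 6, 12, 5, 9, 0, 3, 14, 7, 11, 4, 13, 1, 2, 10]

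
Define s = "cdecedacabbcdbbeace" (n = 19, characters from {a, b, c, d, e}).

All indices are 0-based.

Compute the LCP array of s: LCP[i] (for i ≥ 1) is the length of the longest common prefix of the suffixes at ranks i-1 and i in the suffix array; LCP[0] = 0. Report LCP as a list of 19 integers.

[0, 1, 2, 0, 2, 1, 1, 0, 1, 2, 1, 2, 0, 1, 1, 0, 1, 1, 1]

rank | idx | suffix
   0 |   8 | abbcdbbeace
   1 |   6 | acabbcdbbeace
   2 |  16 | ace
   3 |   9 | bbcdbbeace
   4 |  13 | bbeace
   5 |  10 | bcdbbeace
   6 |  14 | beace
   7 |   7 | cabbcdbbeace
   8 |  11 | cdbbeace
   9 |   0 | cdecedacabbcdbbeace
  10 |  17 | ce
  11 |   3 | cedacabbcdbbeace
  12 |   5 | dacabbcdbbeace
  13 |  12 | dbbeace
  14 |   1 | decedacabbcdbbeace
  15 |  18 | e
  16 |  15 | eace
  17 |   2 | ecedacabbcdbbeace
  18 |   4 | edacabbcdbbeace

SA = [8, 6, 16, 9, 13, 10, 14, 7, 11, 0, 17, 3, 5, 12, 1, 18, 15, 2, 4]
i: (SA[i-1],SA[i]) lcp shared
  1: (8,6) 1 'a'
  2: (6,16) 2 'ac'
  3: (16,9) 0 ''
  4: (9,13) 2 'bb'
  5: (13,10) 1 'b'
  6: (10,14) 1 'b'
  7: (14,7) 0 ''
  8: (7,11) 1 'c'
  9: (11,0) 2 'cd'
  10: (0,17) 1 'c'
  11: (17,3) 2 'ce'
  12: (3,5) 0 ''
  13: (5,12) 1 'd'
  14: (12,1) 1 'd'
  15: (1,18) 0 ''
  16: (18,15) 1 'e'
  17: (15,2) 1 'e'
  18: (2,4) 1 'e'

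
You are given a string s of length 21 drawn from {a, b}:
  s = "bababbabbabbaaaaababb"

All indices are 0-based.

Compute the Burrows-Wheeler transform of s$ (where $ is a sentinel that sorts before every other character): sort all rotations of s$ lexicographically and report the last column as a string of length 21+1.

bbaaaabbbbbbb$abbaaaaa

rank  rotation                last
    0  $bababbabbabbaaaaababb  b
    1  aaaaababb$bababbabbabb  b
    2  aaaababb$bababbabbabba  a
    3  aaababb$bababbabbabbaa  a
    4  aababb$bababbabbabbaaa  a
    5  ababb$bababbabbabbaaaa  a
    6  ababbabbabbaaaaababb$b  b
    7  abb$bababbabbabbaaaaab  b
    8  abbaaaaababb$bababbabb  b
    9  abbabbaaaaababb$bababb  b
   10  abbabbabbaaaaababb$bab  b
   11  b$bababbabbabbaaaaabab  b
   12  baaaaababb$bababbabbab  b
   13  bababbabbabbaaaaababb$  $
   14  babb$bababbabbabbaaaaa  a
   15  babbaaaaababb$bababbab  b
   16  babbabbaaaaababb$babab  b
   17  babbabbabbaaaaababb$ba  a
   18  bb$bababbabbabbaaaaaba  a
   19  bbaaaaababb$bababbabba  a
   20  bbabbaaaaababb$bababba  a
   21  bbabbabbaaaaababb$baba  a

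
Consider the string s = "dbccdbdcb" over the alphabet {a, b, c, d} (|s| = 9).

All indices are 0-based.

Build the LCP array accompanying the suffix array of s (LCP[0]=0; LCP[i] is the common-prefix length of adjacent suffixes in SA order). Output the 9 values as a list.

sorted suffixes:
  #0 SA[0]=8  'b'
  #1 SA[1]=1  'bccdbdcb'
  #2 SA[2]=5  'bdcb'
  #3 SA[3]=7  'cb'
  #4 SA[4]=2  'ccdbdcb'
  #5 SA[5]=3  'cdbdcb'
  #6 SA[6]=0  'dbccdbdcb'
  #7 SA[7]=4  'dbdcb'
  #8 SA[8]=6  'dcb'

SA = [8, 1, 5, 7, 2, 3, 0, 4, 6]
rank  pair      lcp
   1  s[8:],s[1:]  1  'b'
   2  s[1:],s[5:]  1  'b'
   3  s[5:],s[7:]  0  ''
   4  s[7:],s[2:]  1  'c'
   5  s[2:],s[3:]  1  'c'
   6  s[3:],s[0:]  0  ''
   7  s[0:],s[4:]  2  'db'
   8  s[4:],s[6:]  1  'd'

[0, 1, 1, 0, 1, 1, 0, 2, 1]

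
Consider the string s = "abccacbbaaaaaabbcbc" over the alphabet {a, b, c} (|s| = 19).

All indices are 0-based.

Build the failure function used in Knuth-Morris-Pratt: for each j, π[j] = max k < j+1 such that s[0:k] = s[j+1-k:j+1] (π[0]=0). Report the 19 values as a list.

π[0] = 0
j=1 s[j]='b': π[1]=0 (border '')
j=2 s[j]='c': π[2]=0 (border '')
j=3 s[j]='c': π[3]=0 (border '')
j=4 s[j]='a': π[4]=1 (border 'a')
j=5 s[j]='c': k: 1→0; π[5]=0 (border '')
j=6 s[j]='b': π[6]=0 (border '')
j=7 s[j]='b': π[7]=0 (border '')
j=8 s[j]='a': π[8]=1 (border 'a')
j=9 s[j]='a': k: 1→0; π[9]=1 (border 'a')
j=10 s[j]='a': k: 1→0; π[10]=1 (border 'a')
j=11 s[j]='a': k: 1→0; π[11]=1 (border 'a')
j=12 s[j]='a': k: 1→0; π[12]=1 (border 'a')
j=13 s[j]='a': k: 1→0; π[13]=1 (border 'a')
j=14 s[j]='b': π[14]=2 (border 'ab')
j=15 s[j]='b': k: 2→0; π[15]=0 (border '')
j=16 s[j]='c': π[16]=0 (border '')
j=17 s[j]='b': π[17]=0 (border '')
j=18 s[j]='c': π[18]=0 (border '')

[0, 0, 0, 0, 1, 0, 0, 0, 1, 1, 1, 1, 1, 1, 2, 0, 0, 0, 0]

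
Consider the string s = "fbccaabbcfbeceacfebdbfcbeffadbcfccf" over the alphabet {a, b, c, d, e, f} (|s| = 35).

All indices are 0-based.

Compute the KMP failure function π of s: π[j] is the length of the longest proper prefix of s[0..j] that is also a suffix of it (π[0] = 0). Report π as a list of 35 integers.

[0, 0, 0, 0, 0, 0, 0, 0, 0, 1, 2, 0, 0, 0, 0, 0, 1, 0, 0, 0, 0, 1, 0, 0, 0, 1, 1, 0, 0, 0, 0, 1, 0, 0, 1]

π[0] = 0
j=1 s[j]='b': π[1]=0 (border '')
j=2 s[j]='c': π[2]=0 (border '')
j=3 s[j]='c': π[3]=0 (border '')
j=4 s[j]='a': π[4]=0 (border '')
j=5 s[j]='a': π[5]=0 (border '')
j=6 s[j]='b': π[6]=0 (border '')
j=7 s[j]='b': π[7]=0 (border '')
j=8 s[j]='c': π[8]=0 (border '')
j=9 s[j]='f': π[9]=1 (border 'f')
j=10 s[j]='b': π[10]=2 (border 'fb')
j=11 s[j]='e': k: 2→0; π[11]=0 (border '')
j=12 s[j]='c': π[12]=0 (border '')
j=13 s[j]='e': π[13]=0 (border '')
j=14 s[j]='a': π[14]=0 (border '')
j=15 s[j]='c': π[15]=0 (border '')
j=16 s[j]='f': π[16]=1 (border 'f')
j=17 s[j]='e': k: 1→0; π[17]=0 (border '')
j=18 s[j]='b': π[18]=0 (border '')
j=19 s[j]='d': π[19]=0 (border '')
j=20 s[j]='b': π[20]=0 (border '')
j=21 s[j]='f': π[21]=1 (border 'f')
j=22 s[j]='c': k: 1→0; π[22]=0 (border '')
j=23 s[j]='b': π[23]=0 (border '')
j=24 s[j]='e': π[24]=0 (border '')
j=25 s[j]='f': π[25]=1 (border 'f')
j=26 s[j]='f': k: 1→0; π[26]=1 (border 'f')
j=27 s[j]='a': k: 1→0; π[27]=0 (border '')
j=28 s[j]='d': π[28]=0 (border '')
j=29 s[j]='b': π[29]=0 (border '')
j=30 s[j]='c': π[30]=0 (border '')
j=31 s[j]='f': π[31]=1 (border 'f')
j=32 s[j]='c': k: 1→0; π[32]=0 (border '')
j=33 s[j]='c': π[33]=0 (border '')
j=34 s[j]='f': π[34]=1 (border 'f')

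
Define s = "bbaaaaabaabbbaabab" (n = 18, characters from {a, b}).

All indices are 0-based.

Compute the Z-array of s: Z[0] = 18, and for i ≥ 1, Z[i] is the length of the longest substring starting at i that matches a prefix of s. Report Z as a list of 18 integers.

Z[0]=18
i=1: fresh scan; Z[1]=1 scan→box=[1,2)
i=2: fresh scan; Z[2]=0
i=3: fresh scan; Z[3]=0
i=4: fresh scan; Z[4]=0
i=5: fresh scan; Z[5]=0
i=6: fresh scan; Z[6]=0
i=7: fresh scan; Z[7]=1 scan→box=[7,8)
i=8: fresh scan; Z[8]=0
i=9: fresh scan; Z[9]=0
i=10: fresh scan; Z[10]=2 scan→box=[10,12)
i=11: min(r-i=1, Z[1]=1)=1; Z[11]=4 scan→box=[11,15)
i=12: min(r-i=3, Z[1]=1)=1; Z[12]=1
i=13: min(r-i=2, Z[2]=0)=0; Z[13]=0
i=14: min(r-i=1, Z[3]=0)=0; Z[14]=0
i=15: fresh scan; Z[15]=1 scan→box=[15,16)
i=16: fresh scan; Z[16]=0
i=17: fresh scan; Z[17]=1 scan→box=[17,18)

[18, 1, 0, 0, 0, 0, 0, 1, 0, 0, 2, 4, 1, 0, 0, 1, 0, 1]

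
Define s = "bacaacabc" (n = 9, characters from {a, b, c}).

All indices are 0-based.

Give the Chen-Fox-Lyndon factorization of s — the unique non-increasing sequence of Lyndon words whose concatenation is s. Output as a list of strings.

["b", "ac", "aacabc"]

emit factor 1: 'b' (i=0, period=1)
emit factor 2: 'ac' (i=1, period=2)
emit factor 3: 'aacabc' (i=3, period=6)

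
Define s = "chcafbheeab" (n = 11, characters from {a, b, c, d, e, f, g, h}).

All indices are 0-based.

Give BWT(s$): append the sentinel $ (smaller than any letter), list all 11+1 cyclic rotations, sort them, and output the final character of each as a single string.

rank  rotation      last
    0  $chcafbheeab  b
    1  ab$chcafbhee  e
    2  afbheeab$chc  c
    3  b$chcafbheea  a
    4  bheeab$chcaf  f
    5  cafbheeab$ch  h
    6  chcafbheeab$  $
    7  eab$chcafbhe  e
    8  eeab$chcafbh  h
    9  fbheeab$chca  a
   10  hcafbheeab$c  c
   11  heeab$chcafb  b

becafh$ehacb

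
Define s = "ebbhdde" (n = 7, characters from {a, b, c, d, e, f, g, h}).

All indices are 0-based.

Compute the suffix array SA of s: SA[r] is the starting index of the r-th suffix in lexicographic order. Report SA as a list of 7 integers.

rank | idx | suffix
   0 |   1 | bbhdde
   1 |   2 | bhdde
   2 |   4 | dde
   3 |   5 | de
   4 |   6 | e
   5 |   0 | ebbhdde
   6 |   3 | hdde

[1, 2, 4, 5, 6, 0, 3]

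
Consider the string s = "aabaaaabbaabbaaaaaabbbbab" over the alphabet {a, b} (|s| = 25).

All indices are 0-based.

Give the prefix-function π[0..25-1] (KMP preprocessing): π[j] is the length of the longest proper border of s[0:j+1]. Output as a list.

π[0] = 0
j=1 s[j]='a': π[1]=1 (border 'a')
j=2 s[j]='b': k: 1→0; π[2]=0 (border '')
j=3 s[j]='a': π[3]=1 (border 'a')
j=4 s[j]='a': π[4]=2 (border 'aa')
j=5 s[j]='a': k: 2→1; π[5]=2 (border 'aa')
j=6 s[j]='a': k: 2→1; π[6]=2 (border 'aa')
j=7 s[j]='b': π[7]=3 (border 'aab')
j=8 s[j]='b': k: 3→0; π[8]=0 (border '')
j=9 s[j]='a': π[9]=1 (border 'a')
j=10 s[j]='a': π[10]=2 (border 'aa')
j=11 s[j]='b': π[11]=3 (border 'aab')
j=12 s[j]='b': k: 3→0; π[12]=0 (border '')
j=13 s[j]='a': π[13]=1 (border 'a')
j=14 s[j]='a': π[14]=2 (border 'aa')
j=15 s[j]='a': k: 2→1; π[15]=2 (border 'aa')
j=16 s[j]='a': k: 2→1; π[16]=2 (border 'aa')
j=17 s[j]='a': k: 2→1; π[17]=2 (border 'aa')
j=18 s[j]='a': k: 2→1; π[18]=2 (border 'aa')
j=19 s[j]='b': π[19]=3 (border 'aab')
j=20 s[j]='b': k: 3→0; π[20]=0 (border '')
j=21 s[j]='b': π[21]=0 (border '')
j=22 s[j]='b': π[22]=0 (border '')
j=23 s[j]='a': π[23]=1 (border 'a')
j=24 s[j]='b': k: 1→0; π[24]=0 (border '')

[0, 1, 0, 1, 2, 2, 2, 3, 0, 1, 2, 3, 0, 1, 2, 2, 2, 2, 2, 3, 0, 0, 0, 1, 0]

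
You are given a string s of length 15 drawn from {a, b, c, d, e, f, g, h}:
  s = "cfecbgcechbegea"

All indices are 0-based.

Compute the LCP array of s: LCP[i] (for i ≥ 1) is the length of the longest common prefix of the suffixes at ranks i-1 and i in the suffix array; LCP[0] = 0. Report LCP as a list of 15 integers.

rank | idx | suffix
   0 |  14 | a
   1 |  10 | begea
   2 |   4 | bgcechbegea
   3 |   3 | cbgcechbegea
   4 |   6 | cechbegea
   5 |   0 | cfecbgcechbegea
   6 |   8 | chbegea
   7 |  13 | ea
   8 |   2 | ecbgcechbegea
   9 |   7 | echbegea
  10 |  11 | egea
  11 |   1 | fecbgcechbegea
  12 |   5 | gcechbegea
  13 |  12 | gea
  14 |   9 | hbegea

SA = [14, 10, 4, 3, 6, 0, 8, 13, 2, 7, 11, 1, 5, 12, 9]
[i] adj suffixes → lcp
  [1] 14/10 → 0 ('')
  [2] 10/4 → 1 ('b')
  [3] 4/3 → 0 ('')
  [4] 3/6 → 1 ('c')
  [5] 6/0 → 1 ('c')
  [6] 0/8 → 1 ('c')
  [7] 8/13 → 0 ('')
  [8] 13/2 → 1 ('e')
  [9] 2/7 → 2 ('ec')
  [10] 7/11 → 1 ('e')
  [11] 11/1 → 0 ('')
  [12] 1/5 → 0 ('')
  [13] 5/12 → 1 ('g')
  [14] 12/9 → 0 ('')

[0, 0, 1, 0, 1, 1, 1, 0, 1, 2, 1, 0, 0, 1, 0]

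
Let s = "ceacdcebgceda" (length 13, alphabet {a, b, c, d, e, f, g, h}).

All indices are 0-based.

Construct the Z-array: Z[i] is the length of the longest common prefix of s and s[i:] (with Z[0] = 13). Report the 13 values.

Z[0]=13
i=1: fresh scan; Z[1]=0
i=2: fresh scan; Z[2]=0
i=3: fresh scan; Z[3]=1 grow→box=[3,4)
i=4: fresh scan; Z[4]=0
i=5: fresh scan; Z[5]=2 grow→box=[5,7)
i=6: min(r-i=1, Z[1]=0)=0; Z[6]=0
i=7: fresh scan; Z[7]=0
i=8: fresh scan; Z[8]=0
i=9: fresh scan; Z[9]=2 grow→box=[9,11)
i=10: min(r-i=1, Z[1]=0)=0; Z[10]=0
i=11: fresh scan; Z[11]=0
i=12: fresh scan; Z[12]=0

[13, 0, 0, 1, 0, 2, 0, 0, 0, 2, 0, 0, 0]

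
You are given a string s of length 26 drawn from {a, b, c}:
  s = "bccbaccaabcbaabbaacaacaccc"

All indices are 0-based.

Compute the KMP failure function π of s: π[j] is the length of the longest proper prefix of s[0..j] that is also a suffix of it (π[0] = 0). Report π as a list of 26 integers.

π[0] = 0
j=1 s[j]='c': π[1]=0 (border '')
j=2 s[j]='c': π[2]=0 (border '')
j=3 s[j]='b': π[3]=1 (border 'b')
j=4 s[j]='a': k: 1→0; π[4]=0 (border '')
j=5 s[j]='c': π[5]=0 (border '')
j=6 s[j]='c': π[6]=0 (border '')
j=7 s[j]='a': π[7]=0 (border '')
j=8 s[j]='a': π[8]=0 (border '')
j=9 s[j]='b': π[9]=1 (border 'b')
j=10 s[j]='c': π[10]=2 (border 'bc')
j=11 s[j]='b': k: 2→0; π[11]=1 (border 'b')
j=12 s[j]='a': k: 1→0; π[12]=0 (border '')
j=13 s[j]='a': π[13]=0 (border '')
j=14 s[j]='b': π[14]=1 (border 'b')
j=15 s[j]='b': k: 1→0; π[15]=1 (border 'b')
j=16 s[j]='a': k: 1→0; π[16]=0 (border '')
j=17 s[j]='a': π[17]=0 (border '')
j=18 s[j]='c': π[18]=0 (border '')
j=19 s[j]='a': π[19]=0 (border '')
j=20 s[j]='a': π[20]=0 (border '')
j=21 s[j]='c': π[21]=0 (border '')
j=22 s[j]='a': π[22]=0 (border '')
j=23 s[j]='c': π[23]=0 (border '')
j=24 s[j]='c': π[24]=0 (border '')
j=25 s[j]='c': π[25]=0 (border '')

[0, 0, 0, 1, 0, 0, 0, 0, 0, 1, 2, 1, 0, 0, 1, 1, 0, 0, 0, 0, 0, 0, 0, 0, 0, 0]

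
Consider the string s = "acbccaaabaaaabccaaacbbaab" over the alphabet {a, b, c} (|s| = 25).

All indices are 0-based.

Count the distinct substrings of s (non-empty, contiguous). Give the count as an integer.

rank | idx | suffix
   0 |   9 | aaaabccaaacbbaab
   1 |   5 | aaabaaaabccaaacbbaab
   2 |  10 | aaabccaaacbbaab
   3 |  16 | aaacbbaab
   4 |  22 | aab
   5 |   6 | aabaaaabccaaacbbaab
   6 |  11 | aabccaaacbbaab
   7 |  17 | aacbbaab
   8 |  23 | ab
   9 |   7 | abaaaabccaaacbbaab
  10 |  12 | abccaaacbbaab
  11 |  18 | acbbaab
  12 |   0 | acbccaaabaaaabccaaacbbaab
  13 |  24 | b
  14 |   8 | baaaabccaaacbbaab
  15 |  21 | baab
  16 |  20 | bbaab
  17 |   2 | bccaaabaaaabccaaacbbaab
  18 |  13 | bccaaacbbaab
  19 |   4 | caaabaaaabccaaacbbaab
  20 |  15 | caaacbbaab
  21 |  19 | cbbaab
  22 |   1 | cbccaaabaaaabccaaacbbaab
  23 |   3 | ccaaabaaaabccaaacbbaab
  24 |  14 | ccaaacbbaab

SA = [9, 5, 10, 16, 22, 6, 11, 17, 23, 7, 12, 18, 0, 24, 8, 21, 20, 2, 13, 4, 15, 19, 1, 3, 14]
i: (SA[i-1],SA[i]) lcp shared
  1: (9,5) 3 'aaa'
  2: (5,10) 4 'aaab'
  3: (10,16) 3 'aaa'
  4: (16,22) 2 'aa'
  5: (22,6) 3 'aab'
  6: (6,11) 3 'aab'
  7: (11,17) 2 'aa'
  8: (17,23) 1 'a'
  9: (23,7) 2 'ab'
  10: (7,12) 2 'ab'
  11: (12,18) 1 'a'
  12: (18,0) 3 'acb'
  13: (0,24) 0 ''
  14: (24,8) 1 'b'
  15: (8,21) 3 'baa'
  16: (21,20) 1 'b'
  17: (20,2) 1 'b'
  18: (2,13) 6 'bccaaa'
  19: (13,4) 0 ''
  20: (4,15) 4 'caaa'
  21: (15,19) 1 'c'
  22: (19,1) 2 'cb'
  23: (1,3) 1 'c'
  24: (3,14) 5 'ccaaa'

n(n+1)/2 = 25·26/2 = 325
Σ LCP = 0 + 3 + 4 + 3 + 2 + 3 + 3 + 2 + 1 + 2 + 2 + 1 + 3 + 0 + 1 + 3 + 1 + 1 + 6 + 0 + 4 + 1 + 2 + 1 + 5 = 54
distinct = 325 − 54 = 271

271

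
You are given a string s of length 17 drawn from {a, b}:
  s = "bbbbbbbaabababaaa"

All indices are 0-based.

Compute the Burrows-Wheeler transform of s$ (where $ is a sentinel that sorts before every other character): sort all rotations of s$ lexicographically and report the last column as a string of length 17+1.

rank  rotation            last
    0  $bbbbbbbaabababaaa  a
    1  a$bbbbbbbaabababaa  a
    2  aa$bbbbbbbaabababa  a
    3  aaa$bbbbbbbaababab  b
    4  aabababaaa$bbbbbbb  b
    5  abaaa$bbbbbbbaabab  b
    6  ababaaa$bbbbbbbaab  b
    7  abababaaa$bbbbbbba  a
    8  baaa$bbbbbbbaababa  a
    9  baabababaaa$bbbbbb  b
   10  babaaa$bbbbbbbaaba  a
   11  bababaaa$bbbbbbbaa  a
   12  bbaabababaaa$bbbbb  b
   13  bbbaabababaaa$bbbb  b
   14  bbbbaabababaaa$bbb  b
   15  bbbbbaabababaaa$bb  b
   16  bbbbbbaabababaaa$b  b
   17  bbbbbbbaabababaaa$  $

aaabbbbaabaabbbbb$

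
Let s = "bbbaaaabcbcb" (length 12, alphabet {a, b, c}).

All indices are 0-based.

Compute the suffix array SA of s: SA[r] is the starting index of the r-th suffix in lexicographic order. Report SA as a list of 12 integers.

sorted suffixes:
  #0 SA[0]=3  'aaaabcbcb'
  #1 SA[1]=4  'aaabcbcb'
  #2 SA[2]=5  'aabcbcb'
  #3 SA[3]=6  'abcbcb'
  #4 SA[4]=11  'b'
  #5 SA[5]=2  'baaaabcbcb'
  #6 SA[6]=1  'bbaaaabcbcb'
  #7 SA[7]=0  'bbbaaaabcbcb'
  #8 SA[8]=9  'bcb'
  #9 SA[9]=7  'bcbcb'
  #10 SA[10]=10  'cb'
  #11 SA[11]=8  'cbcb'

[3, 4, 5, 6, 11, 2, 1, 0, 9, 7, 10, 8]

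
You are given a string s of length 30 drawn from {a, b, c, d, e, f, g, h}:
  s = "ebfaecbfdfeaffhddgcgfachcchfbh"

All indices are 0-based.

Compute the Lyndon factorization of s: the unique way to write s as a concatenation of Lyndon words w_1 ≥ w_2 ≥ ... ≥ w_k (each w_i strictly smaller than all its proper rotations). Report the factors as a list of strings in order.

["e", "bf", "aecbfdfeaffhddgcgf", "achcchfbh"]

emit factor 1: 'e' (i=0, period=1)
emit factor 2: 'bf' (i=1, period=2)
emit factor 3: 'aecbfdfeaffhddgcgf' (i=3, period=18)
emit factor 4: 'achcchfbh' (i=21, period=9)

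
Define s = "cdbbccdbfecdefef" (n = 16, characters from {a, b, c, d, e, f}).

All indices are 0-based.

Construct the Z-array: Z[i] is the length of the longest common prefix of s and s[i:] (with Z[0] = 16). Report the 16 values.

Z[0]=16
i=1: fresh scan; Z[1]=0
i=2: fresh scan; Z[2]=0
i=3: fresh scan; Z[3]=0
i=4: fresh scan; Z[4]=1 grow→box=[4,5)
i=5: fresh scan; Z[5]=3 grow→box=[5,8)
i=6: min(r-i=2, Z[1]=0)=0; Z[6]=0
i=7: min(r-i=1, Z[2]=0)=0; Z[7]=0
i=8: fresh scan; Z[8]=0
i=9: fresh scan; Z[9]=0
i=10: fresh scan; Z[10]=2 grow→box=[10,12)
i=11: min(r-i=1, Z[1]=0)=0; Z[11]=0
i=12: fresh scan; Z[12]=0
i=13: fresh scan; Z[13]=0
i=14: fresh scan; Z[14]=0
i=15: fresh scan; Z[15]=0

[16, 0, 0, 0, 1, 3, 0, 0, 0, 0, 2, 0, 0, 0, 0, 0]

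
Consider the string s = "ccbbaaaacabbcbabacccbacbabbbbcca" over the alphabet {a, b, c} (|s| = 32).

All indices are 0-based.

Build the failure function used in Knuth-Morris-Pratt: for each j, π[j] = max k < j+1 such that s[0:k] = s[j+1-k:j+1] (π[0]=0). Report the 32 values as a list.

π[0] = 0
j=1 s[j]='c': π[1]=1 (border 'c')
j=2 s[j]='b': k: 1→0; π[2]=0 (border '')
j=3 s[j]='b': π[3]=0 (border '')
j=4 s[j]='a': π[4]=0 (border '')
j=5 s[j]='a': π[5]=0 (border '')
j=6 s[j]='a': π[6]=0 (border '')
j=7 s[j]='a': π[7]=0 (border '')
j=8 s[j]='c': π[8]=1 (border 'c')
j=9 s[j]='a': k: 1→0; π[9]=0 (border '')
j=10 s[j]='b': π[10]=0 (border '')
j=11 s[j]='b': π[11]=0 (border '')
j=12 s[j]='c': π[12]=1 (border 'c')
j=13 s[j]='b': k: 1→0; π[13]=0 (border '')
j=14 s[j]='a': π[14]=0 (border '')
j=15 s[j]='b': π[15]=0 (border '')
j=16 s[j]='a': π[16]=0 (border '')
j=17 s[j]='c': π[17]=1 (border 'c')
j=18 s[j]='c': π[18]=2 (border 'cc')
j=19 s[j]='c': k: 2→1; π[19]=2 (border 'cc')
j=20 s[j]='b': π[20]=3 (border 'ccb')
j=21 s[j]='a': k: 3→0; π[21]=0 (border '')
j=22 s[j]='c': π[22]=1 (border 'c')
j=23 s[j]='b': k: 1→0; π[23]=0 (border '')
j=24 s[j]='a': π[24]=0 (border '')
j=25 s[j]='b': π[25]=0 (border '')
j=26 s[j]='b': π[26]=0 (border '')
j=27 s[j]='b': π[27]=0 (border '')
j=28 s[j]='b': π[28]=0 (border '')
j=29 s[j]='c': π[29]=1 (border 'c')
j=30 s[j]='c': π[30]=2 (border 'cc')
j=31 s[j]='a': k: 2→1→0; π[31]=0 (border '')

[0, 1, 0, 0, 0, 0, 0, 0, 1, 0, 0, 0, 1, 0, 0, 0, 0, 1, 2, 2, 3, 0, 1, 0, 0, 0, 0, 0, 0, 1, 2, 0]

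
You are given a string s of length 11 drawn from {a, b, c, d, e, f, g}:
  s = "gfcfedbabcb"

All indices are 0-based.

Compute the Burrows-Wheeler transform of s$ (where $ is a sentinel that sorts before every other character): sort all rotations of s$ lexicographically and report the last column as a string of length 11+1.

bbcdabfefgc$

rank  rotation      last
    0  $gfcfedbabcb  b
    1  abcb$gfcfedb  b
    2  b$gfcfedbabc  c
    3  babcb$gfcfed  d
    4  bcb$gfcfedba  a
    5  cb$gfcfedbab  b
    6  cfedbabcb$gf  f
    7  dbabcb$gfcfe  e
    8  edbabcb$gfcf  f
    9  fcfedbabcb$g  g
   10  fedbabcb$gfc  c
   11  gfcfedbabcb$  $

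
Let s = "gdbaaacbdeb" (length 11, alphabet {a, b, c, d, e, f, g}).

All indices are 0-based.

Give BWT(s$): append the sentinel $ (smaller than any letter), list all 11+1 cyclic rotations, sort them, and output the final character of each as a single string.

rank  rotation      last
    0  $gdbaaacbdeb  b
    1  aaacbdeb$gdb  b
    2  aacbdeb$gdba  a
    3  acbdeb$gdbaa  a
    4  b$gdbaaacbde  e
    5  baaacbdeb$gd  d
    6  bdeb$gdbaaac  c
    7  cbdeb$gdbaaa  a
    8  dbaaacbdeb$g  g
    9  deb$gdbaaacb  b
   10  eb$gdbaaacbd  d
   11  gdbaaacbdeb$  $

bbaaedcagbd$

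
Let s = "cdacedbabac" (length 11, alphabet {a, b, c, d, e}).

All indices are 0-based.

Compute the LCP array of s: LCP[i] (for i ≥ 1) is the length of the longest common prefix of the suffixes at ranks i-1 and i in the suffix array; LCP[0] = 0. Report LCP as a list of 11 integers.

rank | idx | suffix
   0 |   7 | abac
   1 |   9 | ac
   2 |   2 | acedbabac
   3 |   6 | babac
   4 |   8 | bac
   5 |  10 | c
   6 |   0 | cdacedbabac
   7 |   3 | cedbabac
   8 |   1 | dacedbabac
   9 |   5 | dbabac
  10 |   4 | edbabac

SA = [7, 9, 2, 6, 8, 10, 0, 3, 1, 5, 4]
rank  pair      lcp
   1  s[7:],s[9:]  1  'a'
   2  s[9:],s[2:]  2  'ac'
   3  s[2:],s[6:]  0  ''
   4  s[6:],s[8:]  2  'ba'
   5  s[8:],s[10:]  0  ''
   6  s[10:],s[0:]  1  'c'
   7  s[0:],s[3:]  1  'c'
   8  s[3:],s[1:]  0  ''
   9  s[1:],s[5:]  1  'd'
  10  s[5:],s[4:]  0  ''

[0, 1, 2, 0, 2, 0, 1, 1, 0, 1, 0]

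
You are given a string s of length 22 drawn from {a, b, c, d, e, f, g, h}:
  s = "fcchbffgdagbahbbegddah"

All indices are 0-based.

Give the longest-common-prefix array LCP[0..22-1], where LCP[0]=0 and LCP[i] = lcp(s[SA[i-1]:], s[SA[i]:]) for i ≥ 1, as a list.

[0, 1, 2, 0, 1, 1, 1, 0, 1, 0, 2, 1, 0, 0, 1, 1, 0, 1, 2, 0, 1, 2]

sorted suffixes:
  #0 SA[0]=9  'agbahbbegddah'
  #1 SA[1]=20  'ah'
  #2 SA[2]=12  'ahbbegddah'
  #3 SA[3]=11  'bahbbegddah'
  #4 SA[4]=14  'bbegddah'
  #5 SA[5]=15  'begddah'
  #6 SA[6]=4  'bffgdagbahbbegddah'
  #7 SA[7]=1  'cchbffgdagbahbbegddah'
  #8 SA[8]=2  'chbffgdagbahbbegddah'
  #9 SA[9]=8  'dagbahbbegddah'
  #10 SA[10]=19  'dah'
  #11 SA[11]=18  'ddah'
  #12 SA[12]=16  'egddah'
  #13 SA[13]=0  'fcchbffgdagbahbbegddah'
  #14 SA[14]=5  'ffgdagbahbbegddah'
  #15 SA[15]=6  'fgdagbahbbegddah'
  #16 SA[16]=10  'gbahbbegddah'
  #17 SA[17]=7  'gdagbahbbegddah'
  #18 SA[18]=17  'gddah'
  #19 SA[19]=21  'h'
  #20 SA[20]=13  'hbbegddah'
  #21 SA[21]=3  'hbffgdagbahbbegddah'

SA = [9, 20, 12, 11, 14, 15, 4, 1, 2, 8, 19, 18, 16, 0, 5, 6, 10, 7, 17, 21, 13, 3]
[i] adj suffixes → lcp
  [1] 9/20 → 1 ('a')
  [2] 20/12 → 2 ('ah')
  [3] 12/11 → 0 ('')
  [4] 11/14 → 1 ('b')
  [5] 14/15 → 1 ('b')
  [6] 15/4 → 1 ('b')
  [7] 4/1 → 0 ('')
  [8] 1/2 → 1 ('c')
  [9] 2/8 → 0 ('')
  [10] 8/19 → 2 ('da')
  [11] 19/18 → 1 ('d')
  [12] 18/16 → 0 ('')
  [13] 16/0 → 0 ('')
  [14] 0/5 → 1 ('f')
  [15] 5/6 → 1 ('f')
  [16] 6/10 → 0 ('')
  [17] 10/7 → 1 ('g')
  [18] 7/17 → 2 ('gd')
  [19] 17/21 → 0 ('')
  [20] 21/13 → 1 ('h')
  [21] 13/3 → 2 ('hb')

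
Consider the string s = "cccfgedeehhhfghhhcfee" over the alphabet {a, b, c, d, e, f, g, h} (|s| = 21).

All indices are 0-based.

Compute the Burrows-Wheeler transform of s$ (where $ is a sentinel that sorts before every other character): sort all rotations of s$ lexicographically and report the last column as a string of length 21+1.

e$chceegfdecchffhhhhge

rank  rotation                last
    0  $cccfgedeehhhfghhhcfee  e
    1  cccfgedeehhhfghhhcfee$  $
    2  ccfgedeehhhfghhhcfee$c  c
    3  cfee$cccfgedeehhhfghhh  h
    4  cfgedeehhhfghhhcfee$cc  c
    5  deehhhfghhhcfee$cccfge  e
    6  e$cccfgedeehhhfghhhcfe  e
    7  edeehhhfghhhcfee$cccfg  g
    8  ee$cccfgedeehhhfghhhcf  f
    9  eehhhfghhhcfee$cccfged  d
   10  ehhhfghhhcfee$cccfgede  e
   11  fee$cccfgedeehhhfghhhc  c
   12  fgedeehhhfghhhcfee$ccc  c
   13  fghhhcfee$cccfgedeehhh  h
   14  gedeehhhfghhhcfee$cccf  f
   15  ghhhcfee$cccfgedeehhhf  f
   16  hcfee$cccfgedeehhhfghh  h
   17  hfghhhcfee$cccfgedeehh  h
   18  hhcfee$cccfgedeehhhfgh  h
   19  hhfghhhcfee$cccfgedeeh  h
   20  hhhcfee$cccfgedeehhhfg  g
   21  hhhfghhhcfee$cccfgedee  e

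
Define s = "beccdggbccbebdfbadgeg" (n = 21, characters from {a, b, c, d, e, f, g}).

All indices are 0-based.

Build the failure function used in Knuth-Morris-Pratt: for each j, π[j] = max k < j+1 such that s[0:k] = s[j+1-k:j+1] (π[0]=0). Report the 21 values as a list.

π[0] = 0
j=1 s[j]='e': π[1]=0 (border '')
j=2 s[j]='c': π[2]=0 (border '')
j=3 s[j]='c': π[3]=0 (border '')
j=4 s[j]='d': π[4]=0 (border '')
j=5 s[j]='g': π[5]=0 (border '')
j=6 s[j]='g': π[6]=0 (border '')
j=7 s[j]='b': π[7]=1 (border 'b')
j=8 s[j]='c': k: 1→0; π[8]=0 (border '')
j=9 s[j]='c': π[9]=0 (border '')
j=10 s[j]='b': π[10]=1 (border 'b')
j=11 s[j]='e': π[11]=2 (border 'be')
j=12 s[j]='b': k: 2→0; π[12]=1 (border 'b')
j=13 s[j]='d': k: 1→0; π[13]=0 (border '')
j=14 s[j]='f': π[14]=0 (border '')
j=15 s[j]='b': π[15]=1 (border 'b')
j=16 s[j]='a': k: 1→0; π[16]=0 (border '')
j=17 s[j]='d': π[17]=0 (border '')
j=18 s[j]='g': π[18]=0 (border '')
j=19 s[j]='e': π[19]=0 (border '')
j=20 s[j]='g': π[20]=0 (border '')

[0, 0, 0, 0, 0, 0, 0, 1, 0, 0, 1, 2, 1, 0, 0, 1, 0, 0, 0, 0, 0]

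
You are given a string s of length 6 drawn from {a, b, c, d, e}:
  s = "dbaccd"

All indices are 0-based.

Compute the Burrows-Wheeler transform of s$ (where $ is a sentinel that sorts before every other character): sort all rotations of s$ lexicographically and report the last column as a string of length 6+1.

dbdacc$

rank  rotation last
    0  $dbaccd  d
    1  accd$db  b
    2  baccd$d  d
    3  ccd$dba  a
    4  cd$dbac  c
    5  d$dbacc  c
    6  dbaccd$  $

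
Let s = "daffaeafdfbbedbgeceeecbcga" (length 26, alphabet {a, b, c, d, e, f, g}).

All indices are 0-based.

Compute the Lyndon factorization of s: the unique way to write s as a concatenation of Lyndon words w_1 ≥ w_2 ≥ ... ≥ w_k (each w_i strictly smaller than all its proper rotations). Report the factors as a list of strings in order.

emit factor 1: 'd' (i=0, period=1)
emit factor 2: 'aff' (i=1, period=3)
emit factor 3: 'aeafdfbbedbgeceeecbcg' (i=4, period=21)
emit factor 4: 'a' (i=25, period=1)

["d", "aff", "aeafdfbbedbgeceeecbcg", "a"]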